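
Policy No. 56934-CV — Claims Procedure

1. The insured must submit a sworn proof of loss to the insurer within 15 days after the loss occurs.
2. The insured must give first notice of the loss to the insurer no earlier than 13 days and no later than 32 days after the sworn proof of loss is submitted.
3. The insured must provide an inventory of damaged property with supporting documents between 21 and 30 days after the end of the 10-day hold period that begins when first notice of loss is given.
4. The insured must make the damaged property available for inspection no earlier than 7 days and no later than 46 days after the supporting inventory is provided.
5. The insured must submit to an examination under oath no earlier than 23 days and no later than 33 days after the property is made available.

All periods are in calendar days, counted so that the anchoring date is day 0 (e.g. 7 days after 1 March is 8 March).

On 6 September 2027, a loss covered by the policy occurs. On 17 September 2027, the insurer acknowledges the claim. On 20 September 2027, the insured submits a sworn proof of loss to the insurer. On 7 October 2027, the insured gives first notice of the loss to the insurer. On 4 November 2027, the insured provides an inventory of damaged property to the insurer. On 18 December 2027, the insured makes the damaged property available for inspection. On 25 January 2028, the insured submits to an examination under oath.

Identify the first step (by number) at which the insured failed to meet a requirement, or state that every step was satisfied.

Step 3

Step 1: 15 days after 6 September 2027 (when the loss occurs) is 21 September 2027; 20 September 2027 is within that limit.
Step 2: the window is 13–32 days after 20 September 2027 (when the sworn proof of loss is submitted), so 3 October 2027 through 22 October 2027; done 7 October 2027, which is between those dates.
Step 3: the window is 21–30 days after 17 October 2027 (end of the 10-day hold period, which began when first notice of loss is given on 7 October 2027), so 7 November 2027 through 16 November 2027; 4 November 2027 is 3 days too early.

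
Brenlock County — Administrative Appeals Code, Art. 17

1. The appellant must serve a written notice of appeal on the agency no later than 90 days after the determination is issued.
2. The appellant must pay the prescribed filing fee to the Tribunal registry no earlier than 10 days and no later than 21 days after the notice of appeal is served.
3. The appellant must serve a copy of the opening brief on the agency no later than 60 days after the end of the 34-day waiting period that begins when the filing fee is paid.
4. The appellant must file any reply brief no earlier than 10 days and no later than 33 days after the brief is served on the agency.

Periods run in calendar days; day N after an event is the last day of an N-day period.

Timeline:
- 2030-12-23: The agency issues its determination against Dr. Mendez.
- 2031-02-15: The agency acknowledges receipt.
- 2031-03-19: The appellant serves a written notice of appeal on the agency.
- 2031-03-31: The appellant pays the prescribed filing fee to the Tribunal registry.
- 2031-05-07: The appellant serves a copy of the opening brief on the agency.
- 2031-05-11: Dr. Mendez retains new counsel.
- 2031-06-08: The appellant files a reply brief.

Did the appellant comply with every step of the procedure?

Step 1 — counting 90 days from 2030-12-23 (when the determination is issued) gives a deadline of 2031-03-23; completed 2031-03-19, before the deadline.
Step 2 — 10 and 21 days from 2031-03-19 (when the notice of appeal is served) are 2031-03-29 and 2031-04-09 respectively; 2031-03-31 falls inside that range.
Step 3 — counting 60 days from 2031-05-04 (end of the 34-day waiting period, which began when the filing fee is paid on 2031-03-31) gives a deadline of 2031-07-03; done 2031-05-07 — timely.
Step 4 — 10 and 33 days from 2031-05-07 (when the brief is served on the agency) are 2031-05-17 and 2031-06-09 respectively; 2031-06-08 falls inside that range.

Yes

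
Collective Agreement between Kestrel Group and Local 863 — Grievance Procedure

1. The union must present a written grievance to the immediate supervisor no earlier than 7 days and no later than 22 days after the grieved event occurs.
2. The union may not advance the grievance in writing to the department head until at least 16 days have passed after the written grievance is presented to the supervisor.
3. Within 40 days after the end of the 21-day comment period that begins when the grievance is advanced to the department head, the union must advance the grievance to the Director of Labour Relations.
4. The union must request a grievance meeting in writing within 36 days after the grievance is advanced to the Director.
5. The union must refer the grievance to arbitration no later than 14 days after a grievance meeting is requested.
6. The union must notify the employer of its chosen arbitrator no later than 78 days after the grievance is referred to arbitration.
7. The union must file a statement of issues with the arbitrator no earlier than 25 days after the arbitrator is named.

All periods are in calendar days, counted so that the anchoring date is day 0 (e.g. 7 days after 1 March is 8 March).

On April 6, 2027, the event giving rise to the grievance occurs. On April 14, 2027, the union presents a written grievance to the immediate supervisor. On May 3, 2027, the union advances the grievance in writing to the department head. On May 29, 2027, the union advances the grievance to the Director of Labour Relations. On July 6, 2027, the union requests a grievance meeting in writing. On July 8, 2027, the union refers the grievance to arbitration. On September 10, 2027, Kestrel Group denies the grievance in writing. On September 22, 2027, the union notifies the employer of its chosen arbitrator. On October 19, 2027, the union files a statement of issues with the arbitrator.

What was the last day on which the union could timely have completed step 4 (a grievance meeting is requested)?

July 4, 2027

Step 4 runs from May 29, 2027, when the grievance is advanced to the Director. 36 days after May 29, 2027 is July 4, 2027.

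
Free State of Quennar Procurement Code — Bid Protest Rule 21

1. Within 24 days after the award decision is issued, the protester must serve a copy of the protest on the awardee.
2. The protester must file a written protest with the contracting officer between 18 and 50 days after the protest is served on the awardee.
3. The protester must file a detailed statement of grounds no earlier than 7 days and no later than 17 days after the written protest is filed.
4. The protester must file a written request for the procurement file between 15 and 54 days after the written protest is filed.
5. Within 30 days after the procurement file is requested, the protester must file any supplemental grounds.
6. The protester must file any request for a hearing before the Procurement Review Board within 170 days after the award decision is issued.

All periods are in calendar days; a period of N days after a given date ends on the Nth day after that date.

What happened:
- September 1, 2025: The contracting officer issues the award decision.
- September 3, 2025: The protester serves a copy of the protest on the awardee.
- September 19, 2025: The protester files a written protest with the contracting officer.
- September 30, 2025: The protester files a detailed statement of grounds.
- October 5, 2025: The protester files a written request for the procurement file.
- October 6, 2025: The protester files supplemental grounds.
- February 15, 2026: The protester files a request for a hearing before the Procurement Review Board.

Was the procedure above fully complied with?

No

Step 1 — counting 24 days from September 1, 2025 (when the award decision is issued) gives a deadline of September 25, 2025; done September 3, 2025 — timely.
Step 2 — 18 and 50 days from September 3, 2025 (when the protest is served on the awardee) are September 21, 2025 and October 23, 2025 respectively; September 19, 2025 is 2 days too early.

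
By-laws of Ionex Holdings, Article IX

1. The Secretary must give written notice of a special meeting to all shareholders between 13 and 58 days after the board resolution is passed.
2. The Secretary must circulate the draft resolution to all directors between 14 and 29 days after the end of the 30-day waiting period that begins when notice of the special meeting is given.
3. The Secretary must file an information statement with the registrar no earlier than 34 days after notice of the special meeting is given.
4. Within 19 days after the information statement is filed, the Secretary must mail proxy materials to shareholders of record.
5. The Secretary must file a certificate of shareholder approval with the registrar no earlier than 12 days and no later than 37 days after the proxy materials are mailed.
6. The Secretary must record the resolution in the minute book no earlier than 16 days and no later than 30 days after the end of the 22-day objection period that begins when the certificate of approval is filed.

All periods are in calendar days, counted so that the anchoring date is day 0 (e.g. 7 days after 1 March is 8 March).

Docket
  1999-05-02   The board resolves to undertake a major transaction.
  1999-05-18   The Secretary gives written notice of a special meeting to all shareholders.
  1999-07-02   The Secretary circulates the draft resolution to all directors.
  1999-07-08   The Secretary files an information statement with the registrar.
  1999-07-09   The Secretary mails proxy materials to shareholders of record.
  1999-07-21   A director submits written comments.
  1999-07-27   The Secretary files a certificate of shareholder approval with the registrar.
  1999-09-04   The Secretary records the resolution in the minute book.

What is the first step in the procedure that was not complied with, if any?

Step 1 — 13 and 58 days from 1999-05-02 (when the board resolution is passed) are 1999-05-15 and 1999-06-29 respectively; done 1999-05-18 — within the window.
Step 2 — 14 and 29 days from 1999-06-17 (end of the 30-day waiting period, which began when notice of the special meeting is given on 1999-05-18) are 1999-07-01 and 1999-07-16 respectively; done 1999-07-02, which is between those dates.
Step 3 — must wait 34 days from 1999-05-18 (when notice of the special meeting is given), so not before 1999-06-21; done 1999-07-08 — permitted.
Step 4 — counting 19 days from 1999-07-08 (when the information statement is filed) gives a deadline of 1999-07-27; done 1999-07-09 — timely.
Step 5 — 12 and 37 days from 1999-07-09 (when the proxy materials are mailed) are 1999-07-21 and 1999-08-15 respectively; 1999-07-27 falls inside that range.
Step 6 — 16 and 30 days from 1999-08-18 (end of the 22-day objection period, which began when the certificate of approval is filed on 1999-07-27) are 1999-09-03 and 1999-09-17 respectively; 1999-09-04 falls inside that range.

None — every step was satisfied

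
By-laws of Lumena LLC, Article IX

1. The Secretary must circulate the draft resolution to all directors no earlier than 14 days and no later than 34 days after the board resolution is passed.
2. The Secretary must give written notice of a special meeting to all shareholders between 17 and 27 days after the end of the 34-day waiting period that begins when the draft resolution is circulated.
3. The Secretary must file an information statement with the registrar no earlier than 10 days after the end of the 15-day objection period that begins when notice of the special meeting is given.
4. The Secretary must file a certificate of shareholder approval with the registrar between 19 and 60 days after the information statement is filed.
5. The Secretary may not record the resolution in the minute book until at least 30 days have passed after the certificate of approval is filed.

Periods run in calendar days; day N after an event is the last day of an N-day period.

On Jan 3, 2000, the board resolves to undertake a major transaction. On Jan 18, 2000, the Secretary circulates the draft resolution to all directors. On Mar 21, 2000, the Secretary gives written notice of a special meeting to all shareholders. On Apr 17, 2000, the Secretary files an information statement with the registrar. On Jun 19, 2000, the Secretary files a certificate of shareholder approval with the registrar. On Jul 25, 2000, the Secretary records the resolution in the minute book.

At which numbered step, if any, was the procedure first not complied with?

Step 1 — 14 and 34 days from Jan 3, 2000 (when the board resolution is passed) are Jan 17, 2000 and Feb 6, 2000 respectively; done Jan 18, 2000 — within the window.
Step 2 — 17 and 27 days from Feb 21, 2000 (end of the 34-day waiting period, which began when the draft resolution is circulated on Jan 18, 2000) are Mar 9, 2000 and Mar 19, 2000 respectively; done Mar 21, 2000 — 2 days after the window closed.
No need to go further; step 2 was not satisfied.

Step 2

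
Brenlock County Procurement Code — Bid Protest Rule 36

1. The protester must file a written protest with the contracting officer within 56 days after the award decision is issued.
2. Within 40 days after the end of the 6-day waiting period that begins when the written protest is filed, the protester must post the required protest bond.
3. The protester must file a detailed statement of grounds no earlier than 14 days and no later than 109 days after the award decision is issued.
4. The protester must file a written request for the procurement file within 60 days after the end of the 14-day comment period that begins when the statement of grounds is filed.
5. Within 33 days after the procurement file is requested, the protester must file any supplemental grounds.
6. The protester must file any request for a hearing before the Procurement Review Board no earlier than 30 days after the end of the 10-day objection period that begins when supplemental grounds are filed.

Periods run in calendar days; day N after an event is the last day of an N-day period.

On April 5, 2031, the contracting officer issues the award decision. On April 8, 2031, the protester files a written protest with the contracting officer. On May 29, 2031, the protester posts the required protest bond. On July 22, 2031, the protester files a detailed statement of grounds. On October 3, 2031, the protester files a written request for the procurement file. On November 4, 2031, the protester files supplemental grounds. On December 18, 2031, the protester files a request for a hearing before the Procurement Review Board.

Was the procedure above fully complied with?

No

Step 1: 56 days after April 5, 2031 (when the award decision is issued) is May 31, 2031; done April 8, 2031 — timely.
Step 2: 40 days after April 14, 2031 (end of the 6-day waiting period, which began when the written protest is filed on April 8, 2031) is May 24, 2031; not done until May 29, 2031, 5 days after the deadline.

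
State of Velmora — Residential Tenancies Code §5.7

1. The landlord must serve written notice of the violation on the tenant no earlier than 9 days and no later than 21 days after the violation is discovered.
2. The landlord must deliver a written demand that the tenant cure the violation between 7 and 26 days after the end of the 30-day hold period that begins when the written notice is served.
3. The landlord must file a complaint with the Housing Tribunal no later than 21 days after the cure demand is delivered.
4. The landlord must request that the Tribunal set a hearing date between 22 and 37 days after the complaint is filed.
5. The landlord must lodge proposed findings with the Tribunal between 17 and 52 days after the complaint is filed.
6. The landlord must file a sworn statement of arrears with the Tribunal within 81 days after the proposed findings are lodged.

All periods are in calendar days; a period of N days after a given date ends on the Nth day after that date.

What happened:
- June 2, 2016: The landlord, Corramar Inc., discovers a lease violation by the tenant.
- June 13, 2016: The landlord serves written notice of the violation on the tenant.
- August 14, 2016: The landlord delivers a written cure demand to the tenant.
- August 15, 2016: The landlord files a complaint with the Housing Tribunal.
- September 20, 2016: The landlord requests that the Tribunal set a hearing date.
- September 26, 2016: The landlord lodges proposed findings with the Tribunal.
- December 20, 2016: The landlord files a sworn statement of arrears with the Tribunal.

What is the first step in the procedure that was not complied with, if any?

(1) the permitted window runs from June 2, 2016 + 9 = June 11, 2016 to June 2, 2016 + 21 = June 23, 2016; June 13, 2016 falls inside that range.
(2) the permitted window runs from July 13, 2016 + 7 = July 20, 2016 to July 13, 2016 + 26 = August 8, 2016; done August 14, 2016 — 6 days after the window closed.

Step 2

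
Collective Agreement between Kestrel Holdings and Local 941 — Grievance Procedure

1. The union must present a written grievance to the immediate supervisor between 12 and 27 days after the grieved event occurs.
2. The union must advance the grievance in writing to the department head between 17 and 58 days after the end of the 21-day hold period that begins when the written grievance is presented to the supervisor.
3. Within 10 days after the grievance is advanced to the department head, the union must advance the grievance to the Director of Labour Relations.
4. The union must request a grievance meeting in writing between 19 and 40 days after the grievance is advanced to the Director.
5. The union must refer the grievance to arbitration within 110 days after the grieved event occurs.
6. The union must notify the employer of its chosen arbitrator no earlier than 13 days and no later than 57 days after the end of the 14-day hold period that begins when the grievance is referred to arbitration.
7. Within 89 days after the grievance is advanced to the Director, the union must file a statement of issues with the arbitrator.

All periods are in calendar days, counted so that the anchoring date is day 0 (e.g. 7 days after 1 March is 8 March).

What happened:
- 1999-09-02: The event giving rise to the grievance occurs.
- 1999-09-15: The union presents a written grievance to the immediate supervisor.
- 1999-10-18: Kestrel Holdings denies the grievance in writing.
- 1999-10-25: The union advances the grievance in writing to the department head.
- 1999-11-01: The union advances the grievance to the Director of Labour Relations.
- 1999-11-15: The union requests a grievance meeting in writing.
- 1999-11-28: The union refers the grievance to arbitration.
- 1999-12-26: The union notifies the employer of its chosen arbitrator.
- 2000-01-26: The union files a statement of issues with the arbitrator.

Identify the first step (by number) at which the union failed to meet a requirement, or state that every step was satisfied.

(1) the permitted window runs from 1999-09-02 + 12 = 1999-09-14 to 1999-09-02 + 27 = 1999-09-29; done 1999-09-15, which is between those dates.
(2) the permitted window runs from 1999-10-06 + 17 = 1999-10-23 to 1999-10-06 + 58 = 1999-12-03; 1999-10-25 falls inside that range.
(3) due by 1999-10-25 + 10 days = 1999-11-04; completed 1999-11-01, before the deadline.
(4) the permitted window runs from 1999-11-01 + 19 = 1999-11-20 to 1999-11-01 + 40 = 1999-12-11; done 1999-11-15 — 5 days before the window opened.
The analysis stops there.

Step 4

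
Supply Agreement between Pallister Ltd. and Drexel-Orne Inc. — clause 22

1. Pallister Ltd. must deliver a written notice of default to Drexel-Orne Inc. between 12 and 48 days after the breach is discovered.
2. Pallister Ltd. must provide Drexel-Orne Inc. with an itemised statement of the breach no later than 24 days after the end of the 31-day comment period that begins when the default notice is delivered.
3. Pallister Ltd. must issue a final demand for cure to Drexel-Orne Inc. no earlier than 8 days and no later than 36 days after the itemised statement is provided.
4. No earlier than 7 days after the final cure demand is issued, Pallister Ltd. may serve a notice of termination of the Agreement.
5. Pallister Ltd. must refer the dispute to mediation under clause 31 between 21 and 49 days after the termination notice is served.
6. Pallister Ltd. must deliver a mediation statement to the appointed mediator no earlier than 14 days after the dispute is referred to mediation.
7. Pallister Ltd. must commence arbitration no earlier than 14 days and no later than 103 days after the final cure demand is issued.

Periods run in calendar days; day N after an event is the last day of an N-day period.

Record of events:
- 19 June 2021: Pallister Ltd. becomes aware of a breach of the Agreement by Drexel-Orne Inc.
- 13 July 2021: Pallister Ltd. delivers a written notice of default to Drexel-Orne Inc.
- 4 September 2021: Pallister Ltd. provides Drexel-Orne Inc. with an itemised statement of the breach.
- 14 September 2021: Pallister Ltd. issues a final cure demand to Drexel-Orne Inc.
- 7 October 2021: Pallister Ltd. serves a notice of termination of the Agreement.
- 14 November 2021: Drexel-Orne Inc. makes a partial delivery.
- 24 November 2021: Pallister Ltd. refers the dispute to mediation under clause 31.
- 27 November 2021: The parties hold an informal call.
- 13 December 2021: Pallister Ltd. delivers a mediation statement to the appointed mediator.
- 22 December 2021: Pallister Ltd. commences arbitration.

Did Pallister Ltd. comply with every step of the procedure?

(1) the permitted window runs from 19 June 2021 + 12 = 1 July 2021 to 19 June 2021 + 48 = 6 August 2021; done 13 July 2021, which is between those dates.
(2) due by 13 August 2021 + 24 days = 6 September 2021; 4 September 2021 is within that limit.
(3) the permitted window runs from 4 September 2021 + 8 = 12 September 2021 to 4 September 2021 + 36 = 10 October 2021; done 14 September 2021 — within the window.
(4) permitted from 14 September 2021 + 7 days = 21 September 2021 onward; done 7 October 2021, after the minimum wait.
(5) the permitted window runs from 7 October 2021 + 21 = 28 October 2021 to 7 October 2021 + 49 = 25 November 2021; done 24 November 2021 — within the window.
(6) permitted from 24 November 2021 + 14 days = 8 December 2021 onward; done 13 December 2021 — permitted.
(7) the permitted window runs from 14 September 2021 + 14 = 28 September 2021 to 14 September 2021 + 103 = 26 December 2021; 22 December 2021 falls inside that range.

Yes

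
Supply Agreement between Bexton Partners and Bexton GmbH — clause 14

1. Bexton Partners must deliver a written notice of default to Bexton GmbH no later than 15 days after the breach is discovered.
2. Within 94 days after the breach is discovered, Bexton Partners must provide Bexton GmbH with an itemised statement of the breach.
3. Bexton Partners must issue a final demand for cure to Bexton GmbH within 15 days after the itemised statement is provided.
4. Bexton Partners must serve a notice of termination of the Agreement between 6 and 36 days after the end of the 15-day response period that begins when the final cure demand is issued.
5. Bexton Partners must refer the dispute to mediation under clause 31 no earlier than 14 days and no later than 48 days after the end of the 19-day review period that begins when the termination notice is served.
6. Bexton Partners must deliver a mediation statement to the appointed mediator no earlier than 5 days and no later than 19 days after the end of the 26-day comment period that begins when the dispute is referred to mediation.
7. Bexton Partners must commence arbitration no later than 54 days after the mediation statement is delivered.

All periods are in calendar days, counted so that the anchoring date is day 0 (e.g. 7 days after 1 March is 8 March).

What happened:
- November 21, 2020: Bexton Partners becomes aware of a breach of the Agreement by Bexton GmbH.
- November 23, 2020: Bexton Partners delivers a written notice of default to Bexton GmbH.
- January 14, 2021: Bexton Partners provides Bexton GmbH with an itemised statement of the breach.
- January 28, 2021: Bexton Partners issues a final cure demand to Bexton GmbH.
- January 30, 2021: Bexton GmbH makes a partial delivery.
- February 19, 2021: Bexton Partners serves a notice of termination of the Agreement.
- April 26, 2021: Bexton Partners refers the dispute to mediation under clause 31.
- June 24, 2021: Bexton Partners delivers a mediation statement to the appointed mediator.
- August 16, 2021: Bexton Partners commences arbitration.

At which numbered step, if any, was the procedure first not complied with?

(1) due by November 21, 2020 + 15 days = December 6, 2020; November 23, 2020 is within that limit.
(2) due by November 21, 2020 + 94 days = February 23, 2021; done January 14, 2021 — timely.
(3) due by January 14, 2021 + 15 days = January 29, 2021; done January 28, 2021 — timely.
(4) the permitted window runs from February 12, 2021 + 6 = February 18, 2021 to February 12, 2021 + 36 = March 20, 2021; done February 19, 2021 — within the window.
(5) the permitted window runs from March 10, 2021 + 14 = March 24, 2021 to March 10, 2021 + 48 = April 27, 2021; April 26, 2021 falls inside that range.
(6) the permitted window runs from May 22, 2021 + 5 = May 27, 2021 to May 22, 2021 + 19 = June 10, 2021; done June 24, 2021 — 14 days after the window closed.

Step 6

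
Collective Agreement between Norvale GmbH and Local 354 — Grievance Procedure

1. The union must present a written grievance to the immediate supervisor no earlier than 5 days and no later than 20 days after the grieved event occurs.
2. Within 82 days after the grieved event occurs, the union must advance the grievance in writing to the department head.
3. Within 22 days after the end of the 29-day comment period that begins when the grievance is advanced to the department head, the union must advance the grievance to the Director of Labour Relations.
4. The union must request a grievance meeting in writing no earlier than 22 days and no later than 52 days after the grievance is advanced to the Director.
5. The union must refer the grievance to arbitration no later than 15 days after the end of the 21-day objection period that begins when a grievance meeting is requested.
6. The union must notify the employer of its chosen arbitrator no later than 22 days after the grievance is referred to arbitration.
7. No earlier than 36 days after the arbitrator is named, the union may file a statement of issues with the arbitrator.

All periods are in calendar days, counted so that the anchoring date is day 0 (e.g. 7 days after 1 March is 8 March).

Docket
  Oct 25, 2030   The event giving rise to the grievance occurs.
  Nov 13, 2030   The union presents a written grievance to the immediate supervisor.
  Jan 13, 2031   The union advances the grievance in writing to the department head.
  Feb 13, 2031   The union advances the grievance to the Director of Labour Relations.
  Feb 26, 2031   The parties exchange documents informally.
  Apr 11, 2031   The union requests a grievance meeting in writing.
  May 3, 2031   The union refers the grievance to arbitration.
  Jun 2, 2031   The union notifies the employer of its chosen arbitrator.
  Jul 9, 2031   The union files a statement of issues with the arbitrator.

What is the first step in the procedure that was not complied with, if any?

Step 1 — 5 and 20 days from Oct 25, 2030 (when the grieved event occurs) are Oct 30, 2030 and Nov 14, 2030 respectively; done Nov 13, 2030 — within the window.
Step 2 — counting 82 days from Oct 25, 2030 (when the grieved event occurs) gives a deadline of Jan 15, 2031; completed Jan 13, 2031, before the deadline.
Step 3 — counting 22 days from Feb 11, 2031 (end of the 29-day comment period, which began when the grievance is advanced to the department head on Jan 13, 2031) gives a deadline of Mar 5, 2031; completed Feb 13, 2031, before the deadline.
Step 4 — 22 and 52 days from Feb 13, 2031 (when the grievance is advanced to the Director) are Mar 7, 2031 and Apr 6, 2031 respectively; Apr 11, 2031 is 5 days past the end of the window.
That is the first point of non-compliance.

Step 4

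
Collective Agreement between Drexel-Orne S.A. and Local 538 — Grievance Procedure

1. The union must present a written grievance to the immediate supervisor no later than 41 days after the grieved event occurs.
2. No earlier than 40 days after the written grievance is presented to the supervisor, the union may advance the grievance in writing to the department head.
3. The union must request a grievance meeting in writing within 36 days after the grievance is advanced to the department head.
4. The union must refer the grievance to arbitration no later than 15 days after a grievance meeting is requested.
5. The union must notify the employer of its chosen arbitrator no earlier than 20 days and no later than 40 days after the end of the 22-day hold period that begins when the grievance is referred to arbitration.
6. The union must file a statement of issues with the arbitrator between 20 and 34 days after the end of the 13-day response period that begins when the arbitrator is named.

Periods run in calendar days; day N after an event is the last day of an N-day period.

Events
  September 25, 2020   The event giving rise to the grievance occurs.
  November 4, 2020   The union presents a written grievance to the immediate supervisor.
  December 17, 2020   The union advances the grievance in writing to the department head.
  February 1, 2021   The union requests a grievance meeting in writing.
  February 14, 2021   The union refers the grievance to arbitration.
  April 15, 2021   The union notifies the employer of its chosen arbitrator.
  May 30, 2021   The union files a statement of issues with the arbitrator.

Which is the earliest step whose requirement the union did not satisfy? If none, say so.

Step 1: 41 days after September 25, 2020 (when the grieved event occurs) is November 5, 2020; done November 4, 2020 — timely.
Step 2: the earliest permitted date is 40 days after November 4, 2020 (when the written grievance is presented to the supervisor), i.e. December 14, 2020; done December 17, 2020 — permitted.
Step 3: 36 days after December 17, 2020 (when the grievance is advanced to the department head) is January 22, 2021; done February 1, 2021 — 10 days late.
The analysis stops there.

Step 3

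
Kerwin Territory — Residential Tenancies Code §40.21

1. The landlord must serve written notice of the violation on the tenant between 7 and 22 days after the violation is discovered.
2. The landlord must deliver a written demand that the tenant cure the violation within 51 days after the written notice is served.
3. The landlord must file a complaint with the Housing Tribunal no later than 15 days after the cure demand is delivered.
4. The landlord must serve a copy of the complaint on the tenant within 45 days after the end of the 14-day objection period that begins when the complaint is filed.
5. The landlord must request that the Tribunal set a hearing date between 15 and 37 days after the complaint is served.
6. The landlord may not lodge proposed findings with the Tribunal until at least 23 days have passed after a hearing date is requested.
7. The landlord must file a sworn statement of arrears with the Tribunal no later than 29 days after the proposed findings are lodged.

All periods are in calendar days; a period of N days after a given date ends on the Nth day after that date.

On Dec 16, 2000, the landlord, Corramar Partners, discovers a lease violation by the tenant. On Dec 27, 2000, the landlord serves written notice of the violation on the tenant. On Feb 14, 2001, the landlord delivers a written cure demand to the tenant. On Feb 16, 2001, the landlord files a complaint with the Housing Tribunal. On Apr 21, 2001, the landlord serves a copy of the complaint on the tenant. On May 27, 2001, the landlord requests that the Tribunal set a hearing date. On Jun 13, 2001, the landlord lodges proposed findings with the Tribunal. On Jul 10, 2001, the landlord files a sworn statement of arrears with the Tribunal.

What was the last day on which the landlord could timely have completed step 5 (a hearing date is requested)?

May 28, 2001

Step 5 runs from Apr 21, 2001, when the complaint is served. The window is 15–37 days after Apr 21, 2001; it closes on May 28, 2001.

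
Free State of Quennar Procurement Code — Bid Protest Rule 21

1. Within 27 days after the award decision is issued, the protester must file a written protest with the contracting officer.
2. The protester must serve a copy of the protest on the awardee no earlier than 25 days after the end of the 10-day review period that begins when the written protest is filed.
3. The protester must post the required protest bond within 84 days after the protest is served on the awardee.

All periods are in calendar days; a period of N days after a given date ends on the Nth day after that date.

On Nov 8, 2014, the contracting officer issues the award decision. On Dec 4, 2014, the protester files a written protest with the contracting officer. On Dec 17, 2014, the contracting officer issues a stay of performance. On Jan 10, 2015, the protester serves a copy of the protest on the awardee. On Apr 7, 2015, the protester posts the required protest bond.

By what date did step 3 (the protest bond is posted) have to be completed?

Step 3 runs from Jan 10, 2015, when the protest is served on the awardee. 84 days after Jan 10, 2015 is Apr 4, 2015.

Apr 4, 2015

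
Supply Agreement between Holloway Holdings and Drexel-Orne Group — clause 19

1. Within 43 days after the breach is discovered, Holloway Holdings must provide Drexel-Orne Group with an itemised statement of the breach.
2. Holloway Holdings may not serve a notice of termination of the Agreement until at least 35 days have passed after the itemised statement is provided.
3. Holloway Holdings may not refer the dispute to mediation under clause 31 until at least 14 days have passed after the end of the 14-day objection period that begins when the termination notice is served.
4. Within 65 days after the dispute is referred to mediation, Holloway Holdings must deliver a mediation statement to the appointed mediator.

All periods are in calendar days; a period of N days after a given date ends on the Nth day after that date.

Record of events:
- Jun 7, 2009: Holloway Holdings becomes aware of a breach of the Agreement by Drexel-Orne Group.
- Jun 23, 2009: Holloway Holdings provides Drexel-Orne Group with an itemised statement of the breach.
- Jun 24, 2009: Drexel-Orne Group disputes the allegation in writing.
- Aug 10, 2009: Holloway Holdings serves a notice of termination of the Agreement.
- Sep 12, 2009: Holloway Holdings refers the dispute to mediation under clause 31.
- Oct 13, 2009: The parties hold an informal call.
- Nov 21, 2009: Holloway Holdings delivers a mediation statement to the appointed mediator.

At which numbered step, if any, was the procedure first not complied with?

Step 4

(1) due by Jun 7, 2009 + 43 days = Jul 20, 2009; Jun 23, 2009 is within that limit.
(2) permitted from Jun 23, 2009 + 35 days = Jul 28, 2009 onward; done Aug 10, 2009, after the minimum wait.
(3) permitted from Aug 24, 2009 + 14 days = Sep 7, 2009 onward; done Sep 12, 2009, after the minimum wait.
(4) due by Sep 12, 2009 + 65 days = Nov 16, 2009; not done until Nov 21, 2009, 5 days after the deadline.
That is the first point of non-compliance.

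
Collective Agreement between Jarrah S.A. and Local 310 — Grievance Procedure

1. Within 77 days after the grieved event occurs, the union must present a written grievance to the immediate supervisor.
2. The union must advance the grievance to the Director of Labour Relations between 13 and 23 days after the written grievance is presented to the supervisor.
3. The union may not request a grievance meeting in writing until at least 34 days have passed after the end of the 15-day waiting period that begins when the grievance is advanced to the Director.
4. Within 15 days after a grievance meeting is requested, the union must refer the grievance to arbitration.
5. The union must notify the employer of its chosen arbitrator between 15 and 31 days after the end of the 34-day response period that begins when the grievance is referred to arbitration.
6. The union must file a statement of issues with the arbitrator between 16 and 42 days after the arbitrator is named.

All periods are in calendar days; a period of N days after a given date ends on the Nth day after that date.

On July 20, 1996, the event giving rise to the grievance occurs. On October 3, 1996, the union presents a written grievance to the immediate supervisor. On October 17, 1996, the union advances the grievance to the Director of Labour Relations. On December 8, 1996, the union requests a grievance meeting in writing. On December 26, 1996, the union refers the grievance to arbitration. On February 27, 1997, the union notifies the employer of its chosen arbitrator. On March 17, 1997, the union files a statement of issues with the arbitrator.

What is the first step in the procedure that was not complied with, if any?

Step 4

Step 1 — counting 77 days from July 20, 1996 (when the grieved event occurs) gives a deadline of October 5, 1996; completed October 3, 1996, before the deadline.
Step 2 — 13 and 23 days from October 3, 1996 (when the written grievance is presented to the supervisor) are October 16, 1996 and October 26, 1996 respectively; done October 17, 1996 — within the window.
Step 3 — must wait 34 days from November 1, 1996 (end of the 15-day waiting period, which began when the grievance is advanced to the Director on October 17, 1996), so not before December 5, 1996; December 8, 1996 is on or after that date.
Step 4 — counting 15 days from December 8, 1996 (when a grievance meeting is requested) gives a deadline of December 23, 1996; December 26, 1996 misses that deadline by 3 days.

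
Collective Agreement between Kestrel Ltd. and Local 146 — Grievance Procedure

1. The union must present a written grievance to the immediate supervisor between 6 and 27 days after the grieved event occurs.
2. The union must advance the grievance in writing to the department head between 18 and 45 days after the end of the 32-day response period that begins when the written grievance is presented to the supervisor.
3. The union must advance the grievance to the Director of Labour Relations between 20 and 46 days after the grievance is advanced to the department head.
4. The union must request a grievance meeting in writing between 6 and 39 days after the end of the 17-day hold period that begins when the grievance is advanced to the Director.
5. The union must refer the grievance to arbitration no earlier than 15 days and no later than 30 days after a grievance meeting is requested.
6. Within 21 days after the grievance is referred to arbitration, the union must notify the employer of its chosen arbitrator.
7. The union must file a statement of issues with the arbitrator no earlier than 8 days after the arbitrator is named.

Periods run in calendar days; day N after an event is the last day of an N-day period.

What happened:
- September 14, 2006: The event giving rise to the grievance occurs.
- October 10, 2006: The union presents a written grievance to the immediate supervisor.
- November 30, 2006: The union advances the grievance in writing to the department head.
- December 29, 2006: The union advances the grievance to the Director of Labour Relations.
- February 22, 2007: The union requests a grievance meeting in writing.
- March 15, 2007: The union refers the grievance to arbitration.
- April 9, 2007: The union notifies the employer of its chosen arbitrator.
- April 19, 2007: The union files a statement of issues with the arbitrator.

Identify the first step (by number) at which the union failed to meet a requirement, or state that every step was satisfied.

Step 6

(1) the permitted window runs from September 14, 2006 + 6 = September 20, 2006 to September 14, 2006 + 27 = October 11, 2006; done October 10, 2006, which is between those dates.
(2) the permitted window runs from November 11, 2006 + 18 = November 29, 2006 to November 11, 2006 + 45 = December 26, 2006; done November 30, 2006, which is between those dates.
(3) the permitted window runs from November 30, 2006 + 20 = December 20, 2006 to November 30, 2006 + 46 = January 15, 2007; done December 29, 2006 — within the window.
(4) the permitted window runs from January 15, 2007 + 6 = January 21, 2007 to January 15, 2007 + 39 = February 23, 2007; February 22, 2007 falls inside that range.
(5) the permitted window runs from February 22, 2007 + 15 = March 9, 2007 to February 22, 2007 + 30 = March 24, 2007; March 15, 2007 falls inside that range.
(6) due by March 15, 2007 + 21 days = April 5, 2007; not done until April 9, 2007, 4 days after the deadline.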